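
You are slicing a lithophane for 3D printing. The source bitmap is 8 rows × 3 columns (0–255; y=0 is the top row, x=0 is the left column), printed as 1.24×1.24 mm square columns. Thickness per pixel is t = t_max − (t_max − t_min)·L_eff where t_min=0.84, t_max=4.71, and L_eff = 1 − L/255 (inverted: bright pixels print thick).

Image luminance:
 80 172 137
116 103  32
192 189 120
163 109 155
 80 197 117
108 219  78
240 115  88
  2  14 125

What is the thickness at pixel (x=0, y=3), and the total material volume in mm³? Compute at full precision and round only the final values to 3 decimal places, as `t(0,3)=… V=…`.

span = t_max - t_min = 4.71 - 0.84 = 3.870
L(0,3) = 163, L_eff = 1 - 163/255 = 0.360784 (inverted)
t(0,3) = 4.71 - 3.870·0.360784 = 3.314
Σt over all 8·3 pixels = 552039/8500 ≈ 64.9457647
V = pitch²·Σt = 1.24²·552039/8500 = 99.861

t(0,3)=3.314 V=99.861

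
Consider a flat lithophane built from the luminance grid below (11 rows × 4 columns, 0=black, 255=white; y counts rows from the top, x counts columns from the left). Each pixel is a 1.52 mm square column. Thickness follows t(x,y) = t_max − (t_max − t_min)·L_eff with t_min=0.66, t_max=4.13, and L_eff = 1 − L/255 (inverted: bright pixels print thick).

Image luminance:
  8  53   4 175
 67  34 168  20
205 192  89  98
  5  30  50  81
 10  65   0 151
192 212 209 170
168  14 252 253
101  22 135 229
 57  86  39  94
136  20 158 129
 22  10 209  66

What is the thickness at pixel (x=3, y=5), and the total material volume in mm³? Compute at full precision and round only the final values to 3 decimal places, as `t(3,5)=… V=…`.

t(3,5)=2.973 V=208.195

span = t_max - t_min = 4.13 - 0.66 = 3.470
L(3,5) = 170, L_eff = 1 - 170/255 = 0.333333 (inverted)
t(3,5) = 4.13 - 3.470·0.333333 = 2.973
Σt over all 11·4 pixels = 90.112
V = pitch²·Σt = 1.52²·90.112 = 208.195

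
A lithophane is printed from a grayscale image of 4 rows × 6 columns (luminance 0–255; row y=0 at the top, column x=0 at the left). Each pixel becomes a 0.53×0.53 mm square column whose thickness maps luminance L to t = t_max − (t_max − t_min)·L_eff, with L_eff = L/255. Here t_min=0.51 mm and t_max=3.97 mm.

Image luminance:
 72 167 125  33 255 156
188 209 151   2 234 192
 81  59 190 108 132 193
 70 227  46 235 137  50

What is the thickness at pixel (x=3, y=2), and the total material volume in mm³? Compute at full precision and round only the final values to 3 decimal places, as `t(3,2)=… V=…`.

span = t_max - t_min = 3.97 - 0.51 = 3.460
L(3,2) = 108, L_eff = 108/255 = 0.423529
t(3,2) = 3.97 - 3.460·0.423529 = 2.505
Σt over all 4·6 pixels = 106974/2125 ≈ 50.3407059
V = pitch²·Σt = 0.53²·106974/2125 = 14.141

t(3,2)=2.505 V=14.141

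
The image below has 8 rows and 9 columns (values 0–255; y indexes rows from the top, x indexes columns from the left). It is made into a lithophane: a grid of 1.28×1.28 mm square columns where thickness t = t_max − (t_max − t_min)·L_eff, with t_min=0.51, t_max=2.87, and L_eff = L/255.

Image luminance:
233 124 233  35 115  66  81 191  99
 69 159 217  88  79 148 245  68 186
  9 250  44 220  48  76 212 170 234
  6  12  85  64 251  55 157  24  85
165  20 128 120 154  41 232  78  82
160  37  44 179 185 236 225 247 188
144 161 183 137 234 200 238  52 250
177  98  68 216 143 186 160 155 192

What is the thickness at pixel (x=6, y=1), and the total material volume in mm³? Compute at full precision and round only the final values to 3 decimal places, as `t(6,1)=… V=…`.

t(6,1)=0.603 V=187.639

span = t_max - t_min = 2.87 - 0.51 = 2.360
L(6,1) = 245, L_eff = 245/255 = 0.960784
t(6,1) = 2.87 - 2.360·0.960784 = 0.603
Σt over all 8·9 pixels = 730103/6375 ≈ 114.5259608
V = pitch²·Σt = 1.28²·730103/6375 = 187.639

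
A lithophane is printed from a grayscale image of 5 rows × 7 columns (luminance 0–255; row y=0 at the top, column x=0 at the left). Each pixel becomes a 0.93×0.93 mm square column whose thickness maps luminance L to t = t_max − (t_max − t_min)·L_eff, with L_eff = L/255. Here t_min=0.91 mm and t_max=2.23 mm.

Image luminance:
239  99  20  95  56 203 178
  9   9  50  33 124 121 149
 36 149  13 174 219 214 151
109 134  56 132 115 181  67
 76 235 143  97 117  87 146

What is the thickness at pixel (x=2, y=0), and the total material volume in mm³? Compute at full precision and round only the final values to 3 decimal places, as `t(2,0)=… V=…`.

span = t_max - t_min = 2.23 - 0.91 = 1.320
L(2,0) = 20, L_eff = 20/255 = 0.078431
t(2,0) = 2.23 - 1.320·0.078431 = 2.126
Σt over all 5·7 pixels = 485841/8500 ≈ 57.1577647
V = pitch²·Σt = 0.93²·485841/8500 = 49.436

t(2,0)=2.126 V=49.436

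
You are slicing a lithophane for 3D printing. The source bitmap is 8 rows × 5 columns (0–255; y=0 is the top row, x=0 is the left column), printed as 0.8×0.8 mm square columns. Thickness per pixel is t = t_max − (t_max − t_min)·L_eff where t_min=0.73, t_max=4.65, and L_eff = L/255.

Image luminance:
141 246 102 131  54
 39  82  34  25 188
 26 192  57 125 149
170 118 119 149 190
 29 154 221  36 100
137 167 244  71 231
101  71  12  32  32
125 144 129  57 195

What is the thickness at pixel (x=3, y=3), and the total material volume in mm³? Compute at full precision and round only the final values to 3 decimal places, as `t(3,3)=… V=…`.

span = t_max - t_min = 4.65 - 0.73 = 3.920
L(3,3) = 149, L_eff = 149/255 = 0.584314
t(3,3) = 4.65 - 3.920·0.584314 = 2.359
Σt over all 8·5 pixels = 5860/51 ≈ 114.9019608
V = pitch²·Σt = 0.8²·5860/51 = 73.537

t(3,3)=2.359 V=73.537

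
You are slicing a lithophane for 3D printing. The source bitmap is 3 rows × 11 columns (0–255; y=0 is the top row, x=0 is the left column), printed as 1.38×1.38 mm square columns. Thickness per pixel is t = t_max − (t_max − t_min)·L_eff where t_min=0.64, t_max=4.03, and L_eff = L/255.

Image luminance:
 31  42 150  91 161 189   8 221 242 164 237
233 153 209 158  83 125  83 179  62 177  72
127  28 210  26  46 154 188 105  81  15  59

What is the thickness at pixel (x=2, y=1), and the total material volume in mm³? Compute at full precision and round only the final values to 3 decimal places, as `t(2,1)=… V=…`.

t(2,1)=1.252 V=149.237

span = t_max - t_min = 4.03 - 0.64 = 3.390
L(2,1) = 209, L_eff = 209/255 = 0.819608
t(2,1) = 4.03 - 3.390·0.819608 = 1.252
Σt over all 3·11 pixels = 333049/4250 ≈ 78.3644706
V = pitch²·Σt = 1.38²·333049/4250 = 149.237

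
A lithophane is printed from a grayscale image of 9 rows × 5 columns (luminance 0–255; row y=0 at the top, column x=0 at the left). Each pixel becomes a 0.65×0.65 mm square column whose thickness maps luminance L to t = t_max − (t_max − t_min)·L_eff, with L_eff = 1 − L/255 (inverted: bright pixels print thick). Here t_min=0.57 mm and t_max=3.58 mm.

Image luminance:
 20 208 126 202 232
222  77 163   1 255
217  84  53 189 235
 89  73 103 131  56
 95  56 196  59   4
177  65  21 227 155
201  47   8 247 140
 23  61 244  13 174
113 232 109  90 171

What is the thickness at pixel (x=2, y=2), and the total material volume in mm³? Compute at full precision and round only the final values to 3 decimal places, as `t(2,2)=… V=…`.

t(2,2)=1.196 V=39.084

span = t_max - t_min = 3.58 - 0.57 = 3.010
L(2,2) = 53, L_eff = 1 - 53/255 = 0.792157 (inverted)
t(2,2) = 3.58 - 3.010·0.792157 = 1.196
Σt over all 9·5 pixels = 786313/8500 ≈ 92.5074118
V = pitch²·Σt = 0.65²·786313/8500 = 39.084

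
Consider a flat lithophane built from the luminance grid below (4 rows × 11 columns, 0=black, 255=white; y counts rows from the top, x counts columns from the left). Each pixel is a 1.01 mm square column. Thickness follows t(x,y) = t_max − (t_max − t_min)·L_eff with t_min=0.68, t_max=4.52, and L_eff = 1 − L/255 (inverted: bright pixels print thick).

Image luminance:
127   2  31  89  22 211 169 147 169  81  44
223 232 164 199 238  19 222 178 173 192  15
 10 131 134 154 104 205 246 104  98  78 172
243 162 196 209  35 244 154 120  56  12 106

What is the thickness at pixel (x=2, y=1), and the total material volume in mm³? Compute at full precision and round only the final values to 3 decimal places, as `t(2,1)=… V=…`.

t(2,1)=3.150 V=121.462

span = t_max - t_min = 4.52 - 0.68 = 3.840
L(2,1) = 164, L_eff = 1 - 164/255 = 0.356863 (inverted)
t(2,1) = 4.52 - 3.840·0.356863 = 3.150
Σt over all 4·11 pixels = 50604/425 ≈ 119.0682353
V = pitch²·Σt = 1.01²·50604/425 = 121.462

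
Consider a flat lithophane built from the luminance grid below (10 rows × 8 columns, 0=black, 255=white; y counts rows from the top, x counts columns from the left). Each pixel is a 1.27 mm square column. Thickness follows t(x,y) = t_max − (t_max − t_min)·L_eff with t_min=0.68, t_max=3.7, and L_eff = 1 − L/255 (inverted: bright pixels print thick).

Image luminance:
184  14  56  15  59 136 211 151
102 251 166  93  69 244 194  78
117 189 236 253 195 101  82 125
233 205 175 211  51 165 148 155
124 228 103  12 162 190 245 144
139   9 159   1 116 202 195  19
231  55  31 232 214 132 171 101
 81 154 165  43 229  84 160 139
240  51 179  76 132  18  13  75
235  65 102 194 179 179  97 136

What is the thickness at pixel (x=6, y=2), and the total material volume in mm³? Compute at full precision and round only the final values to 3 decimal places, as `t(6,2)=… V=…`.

span = t_max - t_min = 3.7 - 0.68 = 3.020
L(6,2) = 82, L_eff = 1 - 82/255 = 0.678431 (inverted)
t(6,2) = 3.7 - 3.020·0.678431 = 1.651
Σt over all 10·8 pixels = 156017/850 ≈ 183.5494118
V = pitch²·Σt = 1.27²·156017/850 = 296.047

t(6,2)=1.651 V=296.047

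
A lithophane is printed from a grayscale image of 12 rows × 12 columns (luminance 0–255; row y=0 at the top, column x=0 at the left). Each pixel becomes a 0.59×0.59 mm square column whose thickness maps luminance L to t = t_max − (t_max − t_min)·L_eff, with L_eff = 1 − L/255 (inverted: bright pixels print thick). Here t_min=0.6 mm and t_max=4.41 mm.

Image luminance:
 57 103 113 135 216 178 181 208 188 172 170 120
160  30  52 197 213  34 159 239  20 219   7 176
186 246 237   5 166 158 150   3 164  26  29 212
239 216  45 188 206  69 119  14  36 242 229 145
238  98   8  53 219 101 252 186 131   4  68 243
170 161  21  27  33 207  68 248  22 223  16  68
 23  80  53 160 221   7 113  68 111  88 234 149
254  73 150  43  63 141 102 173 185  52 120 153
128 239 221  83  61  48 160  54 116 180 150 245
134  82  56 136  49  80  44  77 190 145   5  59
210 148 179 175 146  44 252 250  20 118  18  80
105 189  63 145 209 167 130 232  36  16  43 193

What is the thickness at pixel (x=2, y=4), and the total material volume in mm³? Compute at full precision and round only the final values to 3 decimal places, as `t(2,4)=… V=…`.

span = t_max - t_min = 4.41 - 0.6 = 3.810
L(2,4) = 8, L_eff = 1 - 8/255 = 0.968627 (inverted)
t(2,4) = 4.41 - 3.810·0.968627 = 0.720
Σt over all 12·12 pixels = 763609/2125 ≈ 359.3454118
V = pitch²·Σt = 0.59²·763609/2125 = 125.088

t(2,4)=0.720 V=125.088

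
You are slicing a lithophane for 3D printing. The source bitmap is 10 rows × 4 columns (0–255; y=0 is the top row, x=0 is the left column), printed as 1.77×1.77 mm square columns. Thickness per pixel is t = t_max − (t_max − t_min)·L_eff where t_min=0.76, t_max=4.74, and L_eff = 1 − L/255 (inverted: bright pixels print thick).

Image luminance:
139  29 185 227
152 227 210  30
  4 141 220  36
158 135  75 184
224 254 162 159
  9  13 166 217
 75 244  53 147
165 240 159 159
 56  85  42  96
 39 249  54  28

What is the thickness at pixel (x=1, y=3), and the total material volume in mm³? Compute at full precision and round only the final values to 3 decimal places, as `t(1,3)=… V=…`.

t(1,3)=2.867 V=351.807

span = t_max - t_min = 4.74 - 0.76 = 3.980
L(1,3) = 135, L_eff = 1 - 135/255 = 0.470588 (inverted)
t(1,3) = 4.74 - 3.980·0.470588 = 2.867
Σt over all 10·4 pixels = 477251/4250 ≈ 112.2943529
V = pitch²·Σt = 1.77²·477251/4250 = 351.807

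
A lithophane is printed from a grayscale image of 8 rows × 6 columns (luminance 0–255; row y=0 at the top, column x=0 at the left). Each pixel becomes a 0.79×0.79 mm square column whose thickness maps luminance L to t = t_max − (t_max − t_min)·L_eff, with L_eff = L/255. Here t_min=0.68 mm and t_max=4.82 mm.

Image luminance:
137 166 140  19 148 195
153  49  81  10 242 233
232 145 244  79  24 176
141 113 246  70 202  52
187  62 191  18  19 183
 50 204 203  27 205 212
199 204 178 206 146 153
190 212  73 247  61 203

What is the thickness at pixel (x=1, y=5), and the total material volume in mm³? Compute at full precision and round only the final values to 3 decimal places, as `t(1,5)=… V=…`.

t(1,5)=1.508 V=74.174

span = t_max - t_min = 4.82 - 0.68 = 4.140
L(1,5) = 204, L_eff = 204/255 = 0.800000
t(1,5) = 4.82 - 4.140·0.800000 = 1.508
Σt over all 8·6 pixels = 50511/425 ≈ 118.8494118
V = pitch²·Σt = 0.79²·50511/425 = 74.174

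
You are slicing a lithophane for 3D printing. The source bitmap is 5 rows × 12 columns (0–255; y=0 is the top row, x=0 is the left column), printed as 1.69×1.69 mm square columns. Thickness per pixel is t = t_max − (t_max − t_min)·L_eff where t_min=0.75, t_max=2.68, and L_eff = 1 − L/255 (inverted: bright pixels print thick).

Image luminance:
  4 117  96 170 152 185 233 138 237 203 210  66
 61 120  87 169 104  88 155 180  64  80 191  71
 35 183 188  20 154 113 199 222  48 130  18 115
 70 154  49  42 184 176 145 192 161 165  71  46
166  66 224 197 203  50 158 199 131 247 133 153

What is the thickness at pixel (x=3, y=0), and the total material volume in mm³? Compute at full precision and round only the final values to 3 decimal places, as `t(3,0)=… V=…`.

span = t_max - t_min = 2.68 - 0.75 = 1.930
L(3,0) = 170, L_eff = 1 - 170/255 = 0.333333 (inverted)
t(3,0) = 2.68 - 1.930·0.333333 = 2.037
Σt over all 5·12 pixels = 672296/6375 ≈ 105.4581961
V = pitch²·Σt = 1.69²·672296/6375 = 301.199

t(3,0)=2.037 V=301.199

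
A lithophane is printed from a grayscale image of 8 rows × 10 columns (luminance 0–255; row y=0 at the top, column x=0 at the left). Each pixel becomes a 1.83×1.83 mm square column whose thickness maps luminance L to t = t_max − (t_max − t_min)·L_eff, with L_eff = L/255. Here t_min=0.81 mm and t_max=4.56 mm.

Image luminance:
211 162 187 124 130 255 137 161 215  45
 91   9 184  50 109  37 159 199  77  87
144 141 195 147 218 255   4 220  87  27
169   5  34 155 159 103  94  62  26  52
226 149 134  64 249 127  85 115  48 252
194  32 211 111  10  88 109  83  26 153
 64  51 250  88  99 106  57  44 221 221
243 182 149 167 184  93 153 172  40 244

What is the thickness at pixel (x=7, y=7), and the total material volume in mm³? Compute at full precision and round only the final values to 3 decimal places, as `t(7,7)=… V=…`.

span = t_max - t_min = 4.56 - 0.81 = 3.750
L(7,7) = 172, L_eff = 172/255 = 0.674510
t(7,7) = 4.56 - 3.750·0.674510 = 2.031
Σt over all 8·10 pixels = 18233/85 ≈ 214.5058824
V = pitch²·Σt = 1.83²·18233/85 = 718.359

t(7,7)=2.031 V=718.359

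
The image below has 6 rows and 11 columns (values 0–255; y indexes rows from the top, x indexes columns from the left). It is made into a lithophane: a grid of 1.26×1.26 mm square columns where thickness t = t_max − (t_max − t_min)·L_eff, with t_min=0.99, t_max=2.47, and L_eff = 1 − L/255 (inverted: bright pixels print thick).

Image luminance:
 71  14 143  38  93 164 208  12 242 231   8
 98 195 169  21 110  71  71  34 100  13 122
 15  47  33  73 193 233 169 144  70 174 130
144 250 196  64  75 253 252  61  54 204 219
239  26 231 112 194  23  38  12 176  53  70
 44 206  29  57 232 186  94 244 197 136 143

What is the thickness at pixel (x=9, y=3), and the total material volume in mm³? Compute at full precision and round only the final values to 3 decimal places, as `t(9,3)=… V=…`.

span = t_max - t_min = 2.47 - 0.99 = 1.480
L(9,3) = 204, L_eff = 1 - 204/255 = 0.200000 (inverted)
t(9,3) = 2.47 - 1.480·0.200000 = 2.174
Σt over all 6·11 pixels = 1426787/12750 ≈ 111.9048627
V = pitch²·Σt = 1.26²·1426787/12750 = 177.660

t(9,3)=2.174 V=177.660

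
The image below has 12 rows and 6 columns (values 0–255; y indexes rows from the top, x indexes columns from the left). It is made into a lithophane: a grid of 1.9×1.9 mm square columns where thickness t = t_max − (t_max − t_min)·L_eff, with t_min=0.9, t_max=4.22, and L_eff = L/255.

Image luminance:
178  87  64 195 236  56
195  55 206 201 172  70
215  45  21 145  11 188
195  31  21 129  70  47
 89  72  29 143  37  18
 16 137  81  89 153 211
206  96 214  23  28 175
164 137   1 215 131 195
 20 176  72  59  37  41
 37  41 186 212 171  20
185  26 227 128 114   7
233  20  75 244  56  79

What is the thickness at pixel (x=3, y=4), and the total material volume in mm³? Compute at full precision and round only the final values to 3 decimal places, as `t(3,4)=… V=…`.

t(3,4)=2.358 V=722.783

span = t_max - t_min = 4.22 - 0.9 = 3.320
L(3,4) = 143, L_eff = 143/255 = 0.560784
t(3,4) = 4.22 - 3.320·0.560784 = 2.358
Σt over all 12·6 pixels = 425461/2125 ≈ 200.2169412
V = pitch²·Σt = 1.9²·425461/2125 = 722.783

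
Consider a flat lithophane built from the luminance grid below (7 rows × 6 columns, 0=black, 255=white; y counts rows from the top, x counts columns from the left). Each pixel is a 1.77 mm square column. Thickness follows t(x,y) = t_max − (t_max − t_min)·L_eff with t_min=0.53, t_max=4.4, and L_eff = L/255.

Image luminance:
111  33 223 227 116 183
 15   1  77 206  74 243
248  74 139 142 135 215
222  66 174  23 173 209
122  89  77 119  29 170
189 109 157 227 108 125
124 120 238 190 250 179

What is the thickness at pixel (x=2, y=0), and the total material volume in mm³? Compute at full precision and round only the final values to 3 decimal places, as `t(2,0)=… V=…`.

span = t_max - t_min = 4.4 - 0.53 = 3.870
L(2,0) = 223, L_eff = 223/255 = 0.874510
t(2,0) = 4.4 - 3.870·0.874510 = 1.016
Σt over all 7·6 pixels = 803121/8500 ≈ 94.4848235
V = pitch²·Σt = 1.77²·803121/8500 = 296.012

t(2,0)=1.016 V=296.012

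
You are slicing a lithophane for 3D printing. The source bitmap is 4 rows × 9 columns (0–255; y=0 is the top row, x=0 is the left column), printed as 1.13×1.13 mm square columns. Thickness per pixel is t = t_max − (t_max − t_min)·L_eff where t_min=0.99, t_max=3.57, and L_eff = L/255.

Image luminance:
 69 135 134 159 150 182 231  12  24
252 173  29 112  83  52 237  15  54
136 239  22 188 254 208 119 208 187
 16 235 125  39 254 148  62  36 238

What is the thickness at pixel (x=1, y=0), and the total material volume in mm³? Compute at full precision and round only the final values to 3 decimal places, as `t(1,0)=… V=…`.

t(1,0)=2.204 V=101.875

span = t_max - t_min = 3.57 - 0.99 = 2.580
L(1,0) = 135, L_eff = 135/255 = 0.529412
t(1,0) = 3.57 - 2.580·0.529412 = 2.204
Σt over all 4·9 pixels = 339079/4250 ≈ 79.7832941
V = pitch²·Σt = 1.13²·339079/4250 = 101.875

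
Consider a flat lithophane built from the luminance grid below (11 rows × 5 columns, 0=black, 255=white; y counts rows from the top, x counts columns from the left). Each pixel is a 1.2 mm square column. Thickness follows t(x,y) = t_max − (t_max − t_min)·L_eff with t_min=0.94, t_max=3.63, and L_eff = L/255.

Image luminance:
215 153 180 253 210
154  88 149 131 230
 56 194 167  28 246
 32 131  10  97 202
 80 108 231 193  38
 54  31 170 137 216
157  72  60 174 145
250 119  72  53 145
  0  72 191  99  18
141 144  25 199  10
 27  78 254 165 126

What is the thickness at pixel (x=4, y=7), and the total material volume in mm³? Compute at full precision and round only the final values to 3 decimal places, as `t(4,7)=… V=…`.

span = t_max - t_min = 3.63 - 0.94 = 2.690
L(4,7) = 145, L_eff = 145/255 = 0.568627
t(4,7) = 3.63 - 2.690·0.568627 = 2.100
Σt over all 11·5 pixels = 642691/5100 ≈ 126.0178431
V = pitch²·Σt = 1.2²·642691/5100 = 181.466

t(4,7)=2.100 V=181.466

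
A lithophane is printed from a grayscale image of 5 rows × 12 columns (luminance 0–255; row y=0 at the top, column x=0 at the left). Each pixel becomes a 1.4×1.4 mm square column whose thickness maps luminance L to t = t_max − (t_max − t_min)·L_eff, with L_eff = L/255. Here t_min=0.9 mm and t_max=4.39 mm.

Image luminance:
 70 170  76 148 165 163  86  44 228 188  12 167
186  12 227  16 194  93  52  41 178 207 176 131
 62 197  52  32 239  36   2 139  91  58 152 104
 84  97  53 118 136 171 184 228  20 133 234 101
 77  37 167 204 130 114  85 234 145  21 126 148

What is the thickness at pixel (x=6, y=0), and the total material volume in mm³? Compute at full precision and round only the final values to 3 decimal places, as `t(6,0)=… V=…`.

t(6,0)=3.213 V=322.023

span = t_max - t_min = 4.39 - 0.9 = 3.490
L(6,0) = 86, L_eff = 86/255 = 0.337255
t(6,0) = 4.39 - 3.490·0.337255 = 3.213
Σt over all 5·12 pixels = 4189591/25500 ≈ 164.2976863
V = pitch²·Σt = 1.4²·4189591/25500 = 322.023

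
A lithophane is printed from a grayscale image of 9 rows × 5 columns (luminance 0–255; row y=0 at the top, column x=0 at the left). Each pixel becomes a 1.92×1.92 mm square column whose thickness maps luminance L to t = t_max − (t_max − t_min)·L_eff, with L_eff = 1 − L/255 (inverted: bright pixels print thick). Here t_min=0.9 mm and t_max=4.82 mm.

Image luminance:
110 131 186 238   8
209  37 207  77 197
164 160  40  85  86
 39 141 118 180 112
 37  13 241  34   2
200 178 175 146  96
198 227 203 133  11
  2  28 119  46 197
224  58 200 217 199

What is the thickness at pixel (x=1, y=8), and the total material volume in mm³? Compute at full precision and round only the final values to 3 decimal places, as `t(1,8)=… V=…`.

span = t_max - t_min = 4.82 - 0.9 = 3.920
L(1,8) = 58, L_eff = 1 - 58/255 = 0.772549 (inverted)
t(1,8) = 4.82 - 3.920·0.772549 = 1.792
Σt over all 9·5 pixels = 545113/4250 ≈ 128.2618824
V = pitch²·Σt = 1.92²·545113/4250 = 472.825

t(1,8)=1.792 V=472.825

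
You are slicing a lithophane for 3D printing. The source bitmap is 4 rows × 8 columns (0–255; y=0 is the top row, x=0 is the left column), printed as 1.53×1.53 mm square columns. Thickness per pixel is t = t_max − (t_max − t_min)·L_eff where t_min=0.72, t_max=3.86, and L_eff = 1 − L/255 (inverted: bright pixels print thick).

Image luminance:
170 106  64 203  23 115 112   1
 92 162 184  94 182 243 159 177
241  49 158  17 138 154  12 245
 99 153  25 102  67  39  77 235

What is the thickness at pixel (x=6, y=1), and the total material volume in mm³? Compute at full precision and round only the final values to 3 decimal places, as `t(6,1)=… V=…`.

span = t_max - t_min = 3.86 - 0.72 = 3.140
L(6,1) = 159, L_eff = 1 - 159/255 = 0.376471 (inverted)
t(6,1) = 3.86 - 3.140·0.376471 = 2.678
Σt over all 4·8 pixels = 452873/6375 ≈ 71.0389020
V = pitch²·Σt = 1.53²·452873/6375 = 166.295

t(6,1)=2.678 V=166.295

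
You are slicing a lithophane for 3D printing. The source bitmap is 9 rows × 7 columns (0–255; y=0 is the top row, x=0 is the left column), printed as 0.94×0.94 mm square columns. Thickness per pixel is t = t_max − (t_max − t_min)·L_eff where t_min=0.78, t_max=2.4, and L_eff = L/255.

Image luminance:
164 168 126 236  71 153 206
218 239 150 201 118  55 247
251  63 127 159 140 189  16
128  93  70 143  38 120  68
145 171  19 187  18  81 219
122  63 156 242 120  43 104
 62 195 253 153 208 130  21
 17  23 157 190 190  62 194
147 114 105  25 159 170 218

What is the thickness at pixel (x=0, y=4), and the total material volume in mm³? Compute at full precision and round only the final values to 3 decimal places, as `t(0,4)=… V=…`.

t(0,4)=1.479 V=86.223

span = t_max - t_min = 2.4 - 0.78 = 1.620
L(0,4) = 145, L_eff = 145/255 = 0.568627
t(0,4) = 2.4 - 1.620·0.568627 = 1.479
Σt over all 9·7 pixels = 41472/425 ≈ 97.5811765
V = pitch²·Σt = 0.94²·41472/425 = 86.223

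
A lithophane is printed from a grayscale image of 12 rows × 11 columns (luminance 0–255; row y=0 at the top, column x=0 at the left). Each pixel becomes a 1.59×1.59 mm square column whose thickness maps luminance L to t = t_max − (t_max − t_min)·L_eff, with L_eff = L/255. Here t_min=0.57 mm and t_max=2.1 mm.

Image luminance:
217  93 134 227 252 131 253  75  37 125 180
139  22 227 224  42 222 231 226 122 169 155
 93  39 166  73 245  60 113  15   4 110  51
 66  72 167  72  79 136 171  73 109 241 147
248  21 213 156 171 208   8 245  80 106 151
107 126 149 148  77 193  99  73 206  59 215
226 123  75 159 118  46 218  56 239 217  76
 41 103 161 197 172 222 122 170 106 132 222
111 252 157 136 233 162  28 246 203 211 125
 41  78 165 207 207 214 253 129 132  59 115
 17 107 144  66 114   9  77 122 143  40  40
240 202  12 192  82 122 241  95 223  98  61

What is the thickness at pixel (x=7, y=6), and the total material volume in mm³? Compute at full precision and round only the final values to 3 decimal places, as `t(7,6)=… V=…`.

t(7,6)=1.764 V=428.119

span = t_max - t_min = 2.1 - 0.57 = 1.530
L(7,6) = 56, L_eff = 56/255 = 0.219608
t(7,6) = 2.1 - 1.530·0.219608 = 1.764
Σt over all 12·11 pixels = 169.344
V = pitch²·Σt = 1.59²·169.344 = 428.119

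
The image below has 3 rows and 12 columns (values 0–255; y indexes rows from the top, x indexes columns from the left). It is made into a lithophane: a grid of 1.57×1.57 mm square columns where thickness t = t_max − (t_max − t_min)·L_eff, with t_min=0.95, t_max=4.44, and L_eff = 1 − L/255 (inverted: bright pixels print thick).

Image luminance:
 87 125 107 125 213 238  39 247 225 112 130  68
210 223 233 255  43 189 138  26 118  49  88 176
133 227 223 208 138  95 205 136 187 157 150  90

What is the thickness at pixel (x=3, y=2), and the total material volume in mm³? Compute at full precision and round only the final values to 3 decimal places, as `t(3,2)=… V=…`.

span = t_max - t_min = 4.44 - 0.95 = 3.490
L(3,2) = 208, L_eff = 1 - 208/255 = 0.184314 (inverted)
t(3,2) = 4.44 - 3.490·0.184314 = 3.797
Σt over all 3·12 pixels = 2761237/25500 ≈ 108.2838039
V = pitch²·Σt = 1.57²·2761237/25500 = 266.909

t(3,2)=3.797 V=266.909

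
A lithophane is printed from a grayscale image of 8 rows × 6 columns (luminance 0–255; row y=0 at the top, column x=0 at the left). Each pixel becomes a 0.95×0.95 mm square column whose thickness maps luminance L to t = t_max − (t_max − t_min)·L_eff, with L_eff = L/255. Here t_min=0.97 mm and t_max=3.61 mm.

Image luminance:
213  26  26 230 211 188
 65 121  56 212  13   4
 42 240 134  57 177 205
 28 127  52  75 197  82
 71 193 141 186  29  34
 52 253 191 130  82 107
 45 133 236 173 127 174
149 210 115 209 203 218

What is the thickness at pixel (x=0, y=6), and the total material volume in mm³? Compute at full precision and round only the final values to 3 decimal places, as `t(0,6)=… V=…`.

span = t_max - t_min = 3.61 - 0.97 = 2.640
L(0,6) = 45, L_eff = 45/255 = 0.176471
t(0,6) = 3.61 - 2.640·0.176471 = 3.144
Σt over all 8·6 pixels = 230896/2125 ≈ 108.6569412
V = pitch²·Σt = 0.95²·230896/2125 = 98.063

t(0,6)=3.144 V=98.063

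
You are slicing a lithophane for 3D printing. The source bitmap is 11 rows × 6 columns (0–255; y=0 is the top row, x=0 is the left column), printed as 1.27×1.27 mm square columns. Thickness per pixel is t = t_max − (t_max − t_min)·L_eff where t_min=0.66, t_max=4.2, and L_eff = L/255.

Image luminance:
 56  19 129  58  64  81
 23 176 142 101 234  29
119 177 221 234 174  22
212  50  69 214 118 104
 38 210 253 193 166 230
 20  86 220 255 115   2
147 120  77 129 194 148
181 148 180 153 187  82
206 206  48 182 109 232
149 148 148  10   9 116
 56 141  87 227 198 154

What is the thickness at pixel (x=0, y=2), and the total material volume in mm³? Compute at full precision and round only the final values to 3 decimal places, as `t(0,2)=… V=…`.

t(0,2)=2.548 V=250.370

span = t_max - t_min = 4.2 - 0.66 = 3.540
L(0,2) = 119, L_eff = 119/255 = 0.466667
t(0,2) = 4.2 - 3.540·0.466667 = 2.548
Σt over all 11·6 pixels = 329863/2125 ≈ 155.2296471
V = pitch²·Σt = 1.27²·329863/2125 = 250.370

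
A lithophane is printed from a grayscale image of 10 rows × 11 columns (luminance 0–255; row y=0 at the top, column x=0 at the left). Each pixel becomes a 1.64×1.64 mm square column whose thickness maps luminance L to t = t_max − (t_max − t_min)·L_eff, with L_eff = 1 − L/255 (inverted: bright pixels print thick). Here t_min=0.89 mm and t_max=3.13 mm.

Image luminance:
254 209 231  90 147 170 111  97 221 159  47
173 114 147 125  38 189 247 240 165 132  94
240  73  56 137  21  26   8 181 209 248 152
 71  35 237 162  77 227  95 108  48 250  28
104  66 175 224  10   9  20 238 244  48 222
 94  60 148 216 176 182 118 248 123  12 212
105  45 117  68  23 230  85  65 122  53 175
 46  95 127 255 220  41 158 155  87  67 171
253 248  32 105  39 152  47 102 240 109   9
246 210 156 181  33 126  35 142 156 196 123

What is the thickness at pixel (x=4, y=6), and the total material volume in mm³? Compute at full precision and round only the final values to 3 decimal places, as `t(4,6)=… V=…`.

t(4,6)=1.092 V=605.610

span = t_max - t_min = 3.13 - 0.89 = 2.240
L(4,6) = 23, L_eff = 1 - 23/255 = 0.909804 (inverted)
t(4,6) = 3.13 - 2.240·0.909804 = 1.092
Σt over all 10·11 pixels = 2870881/12750 ≈ 225.1671373
V = pitch²·Σt = 1.64²·2870881/12750 = 605.610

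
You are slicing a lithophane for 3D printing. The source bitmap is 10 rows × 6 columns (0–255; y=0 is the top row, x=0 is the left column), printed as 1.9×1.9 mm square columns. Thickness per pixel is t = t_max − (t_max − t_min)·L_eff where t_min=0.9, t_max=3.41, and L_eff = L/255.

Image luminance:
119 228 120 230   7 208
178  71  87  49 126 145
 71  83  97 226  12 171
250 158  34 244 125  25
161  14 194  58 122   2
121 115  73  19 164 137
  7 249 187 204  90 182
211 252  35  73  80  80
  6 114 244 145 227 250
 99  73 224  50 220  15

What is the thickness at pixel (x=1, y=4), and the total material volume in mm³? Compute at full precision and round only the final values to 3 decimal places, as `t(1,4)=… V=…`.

t(1,4)=3.272 V=469.936

span = t_max - t_min = 3.41 - 0.9 = 2.510
L(1,4) = 14, L_eff = 14/255 = 0.054902
t(1,4) = 3.41 - 2.510·0.054902 = 3.272
Σt over all 10·6 pixels = 3319489/25500 ≈ 130.1760392
V = pitch²·Σt = 1.9²·3319489/25500 = 469.936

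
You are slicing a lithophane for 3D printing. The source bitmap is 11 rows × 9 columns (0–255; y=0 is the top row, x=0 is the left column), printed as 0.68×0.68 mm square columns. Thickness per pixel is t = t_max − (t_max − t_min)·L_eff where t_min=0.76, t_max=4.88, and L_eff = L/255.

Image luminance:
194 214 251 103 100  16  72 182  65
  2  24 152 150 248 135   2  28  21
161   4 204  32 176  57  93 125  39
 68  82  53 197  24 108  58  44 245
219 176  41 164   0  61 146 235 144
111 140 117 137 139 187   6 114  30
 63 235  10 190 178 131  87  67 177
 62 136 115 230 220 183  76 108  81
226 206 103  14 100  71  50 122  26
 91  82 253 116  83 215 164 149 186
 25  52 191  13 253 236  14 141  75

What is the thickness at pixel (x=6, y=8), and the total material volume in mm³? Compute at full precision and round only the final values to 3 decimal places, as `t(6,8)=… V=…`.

span = t_max - t_min = 4.88 - 0.76 = 4.120
L(6,8) = 50, L_eff = 50/255 = 0.196078
t(6,8) = 4.88 - 4.120·0.196078 = 4.072
Σt over all 11·9 pixels = 631728/2125 ≈ 297.2837647
V = pitch²·Σt = 0.68²·631728/2125 = 137.464

t(6,8)=4.072 V=137.464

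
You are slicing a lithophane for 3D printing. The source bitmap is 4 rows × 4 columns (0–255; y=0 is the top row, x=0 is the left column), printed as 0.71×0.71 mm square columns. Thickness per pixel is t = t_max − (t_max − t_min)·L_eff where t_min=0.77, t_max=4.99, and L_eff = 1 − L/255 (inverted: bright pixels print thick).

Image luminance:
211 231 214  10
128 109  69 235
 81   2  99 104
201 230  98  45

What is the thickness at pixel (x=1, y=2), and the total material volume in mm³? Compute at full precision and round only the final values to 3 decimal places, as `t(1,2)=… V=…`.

t(1,2)=0.803 V=23.454

span = t_max - t_min = 4.99 - 0.77 = 4.220
L(1,2) = 2, L_eff = 1 - 2/255 = 0.992157 (inverted)
t(1,2) = 4.99 - 4.220·0.992157 = 0.803
Σt over all 4·4 pixels = 197739/4250 ≈ 46.5268235
V = pitch²·Σt = 0.71²·197739/4250 = 23.454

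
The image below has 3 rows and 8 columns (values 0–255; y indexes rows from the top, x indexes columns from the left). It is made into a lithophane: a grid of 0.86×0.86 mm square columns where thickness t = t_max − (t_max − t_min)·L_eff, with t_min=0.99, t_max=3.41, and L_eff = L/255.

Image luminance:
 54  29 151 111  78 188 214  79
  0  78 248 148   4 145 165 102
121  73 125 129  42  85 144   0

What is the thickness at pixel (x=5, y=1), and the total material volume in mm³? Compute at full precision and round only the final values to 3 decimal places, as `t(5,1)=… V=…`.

t(5,1)=2.034 V=42.890

span = t_max - t_min = 3.41 - 0.99 = 2.420
L(5,1) = 145, L_eff = 145/255 = 0.568627
t(5,1) = 3.41 - 2.420·0.568627 = 2.034
Σt over all 3·8 pixels = 739387/12750 ≈ 57.9911373
V = pitch²·Σt = 0.86²·739387/12750 = 42.890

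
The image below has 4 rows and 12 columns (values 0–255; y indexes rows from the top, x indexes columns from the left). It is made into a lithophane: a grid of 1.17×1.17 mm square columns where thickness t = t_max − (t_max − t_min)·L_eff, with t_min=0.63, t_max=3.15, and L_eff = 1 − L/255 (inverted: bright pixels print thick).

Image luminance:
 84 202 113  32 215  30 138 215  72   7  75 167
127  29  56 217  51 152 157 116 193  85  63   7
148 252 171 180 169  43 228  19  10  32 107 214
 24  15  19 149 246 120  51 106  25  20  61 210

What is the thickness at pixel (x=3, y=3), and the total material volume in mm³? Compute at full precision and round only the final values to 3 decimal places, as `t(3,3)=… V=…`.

span = t_max - t_min = 3.15 - 0.63 = 2.520
L(3,3) = 149, L_eff = 1 - 149/255 = 0.415686 (inverted)
t(3,3) = 3.15 - 2.520·0.415686 = 2.102
Σt over all 4·12 pixels = 173922/2125 ≈ 81.8456471
V = pitch²·Σt = 1.17²·173922/2125 = 112.039

t(3,3)=2.102 V=112.039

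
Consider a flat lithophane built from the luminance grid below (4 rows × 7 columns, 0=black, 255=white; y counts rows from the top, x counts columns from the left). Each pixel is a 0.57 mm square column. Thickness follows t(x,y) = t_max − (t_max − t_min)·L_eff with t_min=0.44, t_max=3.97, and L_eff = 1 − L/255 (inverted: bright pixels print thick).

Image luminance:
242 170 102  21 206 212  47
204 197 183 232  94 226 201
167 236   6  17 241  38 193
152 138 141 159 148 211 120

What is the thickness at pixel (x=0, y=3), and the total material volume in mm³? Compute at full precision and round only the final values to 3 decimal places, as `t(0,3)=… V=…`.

t(0,3)=2.544 V=23.361

span = t_max - t_min = 3.97 - 0.44 = 3.530
L(0,3) = 152, L_eff = 1 - 152/255 = 0.403922 (inverted)
t(0,3) = 3.97 - 3.530·0.403922 = 2.544
Σt over all 4·7 pixels = 458368/6375 ≈ 71.9008627
V = pitch²·Σt = 0.57²·458368/6375 = 23.361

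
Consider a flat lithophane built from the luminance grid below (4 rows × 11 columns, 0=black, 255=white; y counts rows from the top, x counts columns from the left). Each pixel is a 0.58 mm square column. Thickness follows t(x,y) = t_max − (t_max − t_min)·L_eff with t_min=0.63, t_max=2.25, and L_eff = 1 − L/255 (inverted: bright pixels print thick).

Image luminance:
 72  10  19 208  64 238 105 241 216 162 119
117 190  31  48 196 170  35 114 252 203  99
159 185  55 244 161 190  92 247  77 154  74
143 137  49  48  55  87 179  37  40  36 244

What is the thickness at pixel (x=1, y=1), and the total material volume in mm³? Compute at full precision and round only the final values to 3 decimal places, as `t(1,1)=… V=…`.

t(1,1)=1.837 V=21.297

span = t_max - t_min = 2.25 - 0.63 = 1.620
L(1,1) = 190, L_eff = 1 - 190/255 = 0.254902 (inverted)
t(1,1) = 2.25 - 1.620·0.254902 = 1.837
Σt over all 4·11 pixels = 134532/2125 ≈ 63.3091765
V = pitch²·Σt = 0.58²·134532/2125 = 21.297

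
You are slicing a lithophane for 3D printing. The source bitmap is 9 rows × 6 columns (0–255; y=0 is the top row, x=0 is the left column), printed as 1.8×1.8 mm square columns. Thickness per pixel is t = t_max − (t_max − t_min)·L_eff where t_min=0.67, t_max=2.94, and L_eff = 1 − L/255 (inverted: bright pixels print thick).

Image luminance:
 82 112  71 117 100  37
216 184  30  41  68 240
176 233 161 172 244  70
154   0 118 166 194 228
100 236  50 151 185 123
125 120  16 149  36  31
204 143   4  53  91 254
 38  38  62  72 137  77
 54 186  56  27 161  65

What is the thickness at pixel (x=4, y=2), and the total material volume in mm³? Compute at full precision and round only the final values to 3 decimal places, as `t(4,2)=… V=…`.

span = t_max - t_min = 2.94 - 0.67 = 2.270
L(4,2) = 244, L_eff = 1 - 244/255 = 0.043137 (inverted)
t(4,2) = 2.94 - 2.270·0.043137 = 2.842
Σt over all 9·6 pixels = 195263/2125 ≈ 91.8884706
V = pitch²·Σt = 1.8²·195263/2125 = 297.719

t(4,2)=2.842 V=297.719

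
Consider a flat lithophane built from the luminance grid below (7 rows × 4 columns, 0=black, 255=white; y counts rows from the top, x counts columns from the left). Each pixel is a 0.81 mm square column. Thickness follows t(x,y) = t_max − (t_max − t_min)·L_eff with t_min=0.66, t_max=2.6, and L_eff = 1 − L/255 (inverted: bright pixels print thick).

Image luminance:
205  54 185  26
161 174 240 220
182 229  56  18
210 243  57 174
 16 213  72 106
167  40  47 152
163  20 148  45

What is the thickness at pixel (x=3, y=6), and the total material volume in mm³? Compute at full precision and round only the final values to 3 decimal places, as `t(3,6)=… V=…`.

t(3,6)=1.002 V=30.209

span = t_max - t_min = 2.6 - 0.66 = 1.940
L(3,6) = 45, L_eff = 1 - 45/255 = 0.823529 (inverted)
t(3,6) = 2.6 - 1.940·0.823529 = 1.002
Σt over all 7·4 pixels = 587051/12750 ≈ 46.0432157
V = pitch²·Σt = 0.81²·587051/12750 = 30.209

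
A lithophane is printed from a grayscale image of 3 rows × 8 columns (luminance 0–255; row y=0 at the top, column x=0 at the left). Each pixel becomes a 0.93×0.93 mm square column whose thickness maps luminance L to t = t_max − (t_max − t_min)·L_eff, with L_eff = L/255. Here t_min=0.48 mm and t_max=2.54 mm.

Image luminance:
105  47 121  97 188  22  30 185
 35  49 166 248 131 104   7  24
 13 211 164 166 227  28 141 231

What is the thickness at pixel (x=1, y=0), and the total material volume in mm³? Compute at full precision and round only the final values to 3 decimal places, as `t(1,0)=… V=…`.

span = t_max - t_min = 2.54 - 0.48 = 2.060
L(1,0) = 47, L_eff = 47/255 = 0.184314
t(1,0) = 2.54 - 2.060·0.184314 = 2.160
Σt over all 3·8 pixels = 49502/1275 ≈ 38.8250980
V = pitch²·Σt = 0.93²·49502/1275 = 33.580

t(1,0)=2.160 V=33.580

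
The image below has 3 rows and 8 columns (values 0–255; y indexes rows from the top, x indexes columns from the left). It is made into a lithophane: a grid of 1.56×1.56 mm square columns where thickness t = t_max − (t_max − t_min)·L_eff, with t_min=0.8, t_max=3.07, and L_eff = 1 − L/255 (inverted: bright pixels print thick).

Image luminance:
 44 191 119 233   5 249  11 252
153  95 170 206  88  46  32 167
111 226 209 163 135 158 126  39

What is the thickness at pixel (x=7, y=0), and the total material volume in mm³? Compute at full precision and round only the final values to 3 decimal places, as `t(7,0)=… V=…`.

t(7,0)=3.043 V=116.656

span = t_max - t_min = 3.07 - 0.8 = 2.270
L(7,0) = 252, L_eff = 1 - 252/255 = 0.011765 (inverted)
t(7,0) = 3.07 - 2.270·0.011765 = 3.043
Σt over all 3·8 pixels = 101863/2125 ≈ 47.9355294
V = pitch²·Σt = 1.56²·101863/2125 = 116.656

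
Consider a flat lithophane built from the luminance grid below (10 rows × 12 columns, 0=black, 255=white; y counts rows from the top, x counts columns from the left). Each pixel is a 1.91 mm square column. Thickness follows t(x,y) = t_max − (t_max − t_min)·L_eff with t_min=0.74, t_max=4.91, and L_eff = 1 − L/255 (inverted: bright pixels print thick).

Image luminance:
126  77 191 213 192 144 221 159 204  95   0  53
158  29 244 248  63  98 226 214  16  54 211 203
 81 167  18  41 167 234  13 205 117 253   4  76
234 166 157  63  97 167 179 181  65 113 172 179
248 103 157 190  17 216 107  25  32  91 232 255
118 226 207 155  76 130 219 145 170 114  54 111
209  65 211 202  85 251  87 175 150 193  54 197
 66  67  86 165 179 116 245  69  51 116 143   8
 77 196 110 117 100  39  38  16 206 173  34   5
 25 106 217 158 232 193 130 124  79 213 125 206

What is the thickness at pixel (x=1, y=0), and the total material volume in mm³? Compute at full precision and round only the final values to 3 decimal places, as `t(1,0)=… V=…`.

span = t_max - t_min = 4.91 - 0.74 = 4.170
L(1,0) = 77, L_eff = 1 - 77/255 = 0.698039 (inverted)
t(1,0) = 4.91 - 4.170·0.698039 = 1.999
Σt over all 10·12 pixels = 598401/1700 ≈ 352.0005882
V = pitch²·Σt = 1.91²·598401/1700 = 1284.133

t(1,0)=1.999 V=1284.133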